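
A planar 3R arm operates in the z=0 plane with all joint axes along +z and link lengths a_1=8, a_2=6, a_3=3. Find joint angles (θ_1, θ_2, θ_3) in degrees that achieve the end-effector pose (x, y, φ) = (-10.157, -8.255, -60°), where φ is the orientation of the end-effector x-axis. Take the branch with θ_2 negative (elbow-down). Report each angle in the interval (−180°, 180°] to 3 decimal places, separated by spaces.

wrist centre = target − a_3·(cos φ, sin φ) = (-11.6570, -5.6569)
cos θ_2 = (167.8864−8²−6²)/(2·8·6) = 0.7072; θ_2 = -44.9965° (elbow-down)
β = atan2(-5.6569,-11.6570) = -154.1136°; ψ = atan2(-4.2424,12.2429) = -19.1121°
θ_1 = β − ψ = -135.0015°
θ_3 = φ − θ_1 − θ_2 = 119.9979° (wrapped to (-180°,180°])

-135.001 -44.996 119.998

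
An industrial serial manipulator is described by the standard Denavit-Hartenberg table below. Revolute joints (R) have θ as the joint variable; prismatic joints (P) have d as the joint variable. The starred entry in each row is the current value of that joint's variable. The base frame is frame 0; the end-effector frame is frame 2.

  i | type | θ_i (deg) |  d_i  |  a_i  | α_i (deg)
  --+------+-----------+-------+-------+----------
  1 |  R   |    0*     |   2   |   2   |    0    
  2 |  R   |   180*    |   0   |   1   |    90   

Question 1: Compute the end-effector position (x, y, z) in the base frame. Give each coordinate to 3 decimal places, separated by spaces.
after link 1: o_1 = (2.0000, 0.0000, 2.0000)
after link 2: o_2 = (1.0000, 0.0000, 2.0000)

1.000 0.000 2.000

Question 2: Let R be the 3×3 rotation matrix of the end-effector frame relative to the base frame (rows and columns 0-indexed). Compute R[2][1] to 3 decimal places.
1.000

End-effector y-axis (col 1 of R) = (-0.0000,-0.0000,1.0000)
R[2][1] = 1.0000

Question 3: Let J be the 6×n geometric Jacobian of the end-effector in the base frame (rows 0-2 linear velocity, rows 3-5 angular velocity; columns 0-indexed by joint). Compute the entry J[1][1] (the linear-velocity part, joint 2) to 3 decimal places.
-1.000

axis z_1 = (0.0000,0.0000,1.0000); lever o_n−o_1 = (-1.0000,0.0000,0.0000)
cross product → J_v[:, 1] = (-0.0000,-1.0000,0.0000)
J_ω[:, 1] = z_1
entry J[1][1] = -1.0000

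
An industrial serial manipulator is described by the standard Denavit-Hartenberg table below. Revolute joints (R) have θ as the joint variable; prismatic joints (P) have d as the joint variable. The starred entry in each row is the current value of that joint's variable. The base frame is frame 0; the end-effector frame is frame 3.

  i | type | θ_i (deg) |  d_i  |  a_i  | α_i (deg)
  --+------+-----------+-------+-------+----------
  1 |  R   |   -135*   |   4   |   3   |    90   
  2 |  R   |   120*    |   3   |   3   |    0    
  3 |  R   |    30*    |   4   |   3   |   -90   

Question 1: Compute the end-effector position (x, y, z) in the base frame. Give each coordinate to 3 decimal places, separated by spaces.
after link 1: o_1 = (-2.1213, -2.1213, 4.0000)
after link 2: o_2 = (-3.1820, 1.0607, 6.5981)
after link 3: o_3 = (-4.1733, 5.7262, 8.0981)

-4.173 5.726 8.098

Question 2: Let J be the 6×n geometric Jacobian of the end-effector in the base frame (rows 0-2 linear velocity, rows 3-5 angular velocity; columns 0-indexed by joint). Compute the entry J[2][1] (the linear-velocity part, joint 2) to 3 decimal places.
axis z_1 = (-0.7071,0.7071,0.0000); lever o_n−o_1 = (-2.0520,7.8475,4.0981)
cross product → J_v[:, 1] = (2.8978,2.8978,-4.0981)
J_ω[:, 1] = z_1
entry J[2][1] = -4.0981

-4.098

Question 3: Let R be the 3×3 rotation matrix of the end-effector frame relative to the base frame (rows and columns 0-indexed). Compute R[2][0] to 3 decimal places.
0.500

End-effector x-axis (col 0 of R) = (0.6124,0.6124,0.5000)
R[2][0] = 0.5000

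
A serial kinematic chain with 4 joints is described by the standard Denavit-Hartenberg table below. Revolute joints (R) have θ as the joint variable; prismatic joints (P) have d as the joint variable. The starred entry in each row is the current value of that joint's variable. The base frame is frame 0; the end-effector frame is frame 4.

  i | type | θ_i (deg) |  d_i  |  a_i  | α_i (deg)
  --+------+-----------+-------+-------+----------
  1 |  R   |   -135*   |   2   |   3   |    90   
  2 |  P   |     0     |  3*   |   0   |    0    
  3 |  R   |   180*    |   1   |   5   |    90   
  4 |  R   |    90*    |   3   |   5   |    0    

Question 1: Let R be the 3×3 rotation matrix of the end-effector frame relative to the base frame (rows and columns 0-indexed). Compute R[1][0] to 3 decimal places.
End-effector x-axis (col 0 of R) = (-0.7071,0.7071,0.0000)
R[1][0] = 0.7071

0.707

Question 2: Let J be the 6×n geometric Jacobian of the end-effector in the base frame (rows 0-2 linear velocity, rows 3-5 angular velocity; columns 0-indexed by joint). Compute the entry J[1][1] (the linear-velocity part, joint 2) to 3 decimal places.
0.707

prismatic axis z_1 = (-0.7071,0.7071,0.0000)
J_v[:, 1] = z_1; J_ω[:, 1] = (0,0,0)
entry J[1][1] = 0.7071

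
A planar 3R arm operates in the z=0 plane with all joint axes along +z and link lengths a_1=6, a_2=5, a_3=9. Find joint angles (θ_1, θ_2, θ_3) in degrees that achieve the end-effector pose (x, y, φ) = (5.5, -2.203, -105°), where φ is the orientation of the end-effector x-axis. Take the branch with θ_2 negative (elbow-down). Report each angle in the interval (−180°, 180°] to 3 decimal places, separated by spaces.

wrist centre = target − a_3·(cos φ, sin φ) = (7.8294, 6.4903)
cos θ_2 = (103.4235−6²−5²)/(2·6·5) = 0.7071; θ_2 = -45.0040° (elbow-down)
β = atan2(6.4903,7.8294) = 39.6578°; ψ = atan2(-3.5358,9.5353) = -20.3453°
θ_1 = β − ψ = 60.0031°
θ_3 = φ − θ_1 − θ_2 = -119.9991° (wrapped to (-180°,180°])

60.003 -45.004 -119.999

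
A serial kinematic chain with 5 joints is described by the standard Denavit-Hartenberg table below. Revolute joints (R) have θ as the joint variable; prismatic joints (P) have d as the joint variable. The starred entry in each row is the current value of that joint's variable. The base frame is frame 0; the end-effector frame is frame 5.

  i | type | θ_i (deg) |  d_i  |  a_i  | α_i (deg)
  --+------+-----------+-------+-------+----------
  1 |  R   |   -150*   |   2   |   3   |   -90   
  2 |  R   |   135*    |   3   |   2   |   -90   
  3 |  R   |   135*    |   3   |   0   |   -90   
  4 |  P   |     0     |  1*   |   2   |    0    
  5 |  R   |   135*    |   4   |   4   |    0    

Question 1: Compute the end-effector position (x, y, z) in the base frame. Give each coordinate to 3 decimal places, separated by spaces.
after link 1: o_1 = (-2.5981, -1.5000, 2.0000)
after link 2: o_2 = (0.1267, -3.3910, 0.5858)
after link 3: o_3 = (1.9638, -2.3303, 2.7071)
after link 4: o_4 = (0.3112, -2.4679, 4.2071)
after link 5: o_5 = (0.4861, -7.9424, 2.7929)

0.486 -7.942 2.793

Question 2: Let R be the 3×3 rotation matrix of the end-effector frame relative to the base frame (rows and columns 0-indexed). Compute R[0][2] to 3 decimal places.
-0.079

End-effector z-axis (col 2 of R) = (-0.0795,-0.8624,0.5000)
R[0][2] = -0.0795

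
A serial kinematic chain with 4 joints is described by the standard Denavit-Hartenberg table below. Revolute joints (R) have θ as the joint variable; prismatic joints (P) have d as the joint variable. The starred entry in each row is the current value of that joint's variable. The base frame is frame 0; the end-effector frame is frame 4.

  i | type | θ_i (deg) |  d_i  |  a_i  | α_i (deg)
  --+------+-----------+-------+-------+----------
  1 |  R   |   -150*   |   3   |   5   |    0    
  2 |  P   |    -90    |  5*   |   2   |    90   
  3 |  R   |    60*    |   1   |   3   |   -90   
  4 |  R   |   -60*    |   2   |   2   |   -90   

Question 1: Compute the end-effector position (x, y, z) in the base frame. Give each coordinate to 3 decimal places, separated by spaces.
after link 1: o_1 = (-4.3301, -2.5000, 3.0000)
after link 2: o_2 = (-5.3301, -0.7679, 8.0000)
after link 3: o_3 = (-5.2141, 1.0311, 10.5981)
after link 4: o_4 = (-3.0981, 0.8301, 12.4641)

-3.098 0.830 12.464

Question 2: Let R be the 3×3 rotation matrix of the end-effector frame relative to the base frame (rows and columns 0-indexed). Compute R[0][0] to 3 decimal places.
End-effector x-axis (col 0 of R) = (0.6250,0.6495,0.4330)
R[0][0] = 0.6250

0.625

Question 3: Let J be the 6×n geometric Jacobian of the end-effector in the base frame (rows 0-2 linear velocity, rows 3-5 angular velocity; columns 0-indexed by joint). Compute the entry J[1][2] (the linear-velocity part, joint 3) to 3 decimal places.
-3.866

axis z_2 = (0.8660,0.5000,0.0000); lever o_n−o_2 = (2.2321,1.5981,4.4641)
cross product → J_v[:, 2] = (2.2321,-3.8660,0.2679)
J_ω[:, 2] = z_2
entry J[1][2] = -3.8660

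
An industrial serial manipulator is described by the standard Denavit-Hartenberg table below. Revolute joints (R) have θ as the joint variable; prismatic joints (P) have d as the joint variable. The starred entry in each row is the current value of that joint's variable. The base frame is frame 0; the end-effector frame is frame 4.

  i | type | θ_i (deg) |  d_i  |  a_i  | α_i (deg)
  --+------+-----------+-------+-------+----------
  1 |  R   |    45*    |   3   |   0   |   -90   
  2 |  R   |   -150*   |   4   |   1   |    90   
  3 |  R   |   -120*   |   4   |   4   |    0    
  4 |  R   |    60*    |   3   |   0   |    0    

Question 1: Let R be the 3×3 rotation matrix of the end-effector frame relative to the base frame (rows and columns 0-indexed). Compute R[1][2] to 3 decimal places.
End-effector z-axis (col 2 of R) = (-0.3536,-0.3536,-0.8660)
R[1][2] = -0.3536

-0.354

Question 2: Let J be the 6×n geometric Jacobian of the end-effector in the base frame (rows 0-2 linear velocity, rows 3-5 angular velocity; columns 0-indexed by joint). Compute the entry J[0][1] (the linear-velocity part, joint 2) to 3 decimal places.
axis z_1 = (-0.7071,0.7071,0.0000); lever o_n−o_1 = (-2.2414,-1.4836,-6.5622)
cross product → J_v[:, 1] = (-4.6402,-4.6402,2.6340)
J_ω[:, 1] = z_1
entry J[0][1] = -4.6402

-4.640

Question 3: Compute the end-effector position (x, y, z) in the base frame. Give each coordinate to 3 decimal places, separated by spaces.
after link 1: o_1 = (0.0000, 0.0000, 3.0000)
after link 2: o_2 = (-3.4408, 2.2161, 3.5000)
after link 3: o_3 = (-1.1808, -0.4229, -0.9641)
after link 4: o_4 = (-2.2414, -1.4836, -3.5622)

-2.241 -1.484 -3.562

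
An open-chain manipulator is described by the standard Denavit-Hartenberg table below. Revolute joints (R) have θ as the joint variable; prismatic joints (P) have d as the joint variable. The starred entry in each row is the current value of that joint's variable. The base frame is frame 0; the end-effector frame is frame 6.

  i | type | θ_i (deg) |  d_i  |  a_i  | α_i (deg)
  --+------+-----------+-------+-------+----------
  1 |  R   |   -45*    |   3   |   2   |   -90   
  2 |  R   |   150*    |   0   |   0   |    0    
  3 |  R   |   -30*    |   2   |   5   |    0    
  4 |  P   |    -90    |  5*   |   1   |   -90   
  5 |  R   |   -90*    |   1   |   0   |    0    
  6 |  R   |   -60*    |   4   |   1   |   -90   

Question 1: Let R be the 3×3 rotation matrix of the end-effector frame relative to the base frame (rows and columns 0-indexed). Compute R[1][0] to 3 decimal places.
0.884

End-effector x-axis (col 0 of R) = (-0.1768,0.8839,0.4330)
R[1][0] = 0.8839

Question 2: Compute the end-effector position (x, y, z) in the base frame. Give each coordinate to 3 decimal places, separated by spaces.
3.264 7.343 -5.727

after link 1: o_1 = (1.4142, -1.4142, 3.0000)
after link 2: o_2 = (1.4142, -1.4142, 3.0000)
after link 3: o_3 = (1.0607, 1.7678, -1.3301)
after link 4: o_4 = (5.2086, 4.6909, -1.8301)
after link 5: o_5 = (4.8550, 5.0445, -2.6962)
after link 6: o_6 = (3.2640, 7.3426, -5.7272)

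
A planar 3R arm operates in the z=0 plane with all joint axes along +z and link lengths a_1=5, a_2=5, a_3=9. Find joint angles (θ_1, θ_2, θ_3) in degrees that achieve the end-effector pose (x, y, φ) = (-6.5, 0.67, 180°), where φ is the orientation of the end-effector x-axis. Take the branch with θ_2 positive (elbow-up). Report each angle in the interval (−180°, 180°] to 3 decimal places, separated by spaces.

-59.997 150.000 89.997

wrist centre = target − a_3·(cos φ, sin φ) = (2.5000, 0.6700)
cos θ_2 = (6.6989−5²−5²)/(2·5·5) = -0.8660; θ_2 = 149.9996° (elbow-up)
β = atan2(0.6700,2.5000) = 15.0027°; ψ = atan2(2.5000,0.6699) = 74.9998°
θ_1 = β − ψ = -59.9971°
θ_3 = φ − θ_1 − θ_2 = 89.9975° (wrapped to (-180°,180°])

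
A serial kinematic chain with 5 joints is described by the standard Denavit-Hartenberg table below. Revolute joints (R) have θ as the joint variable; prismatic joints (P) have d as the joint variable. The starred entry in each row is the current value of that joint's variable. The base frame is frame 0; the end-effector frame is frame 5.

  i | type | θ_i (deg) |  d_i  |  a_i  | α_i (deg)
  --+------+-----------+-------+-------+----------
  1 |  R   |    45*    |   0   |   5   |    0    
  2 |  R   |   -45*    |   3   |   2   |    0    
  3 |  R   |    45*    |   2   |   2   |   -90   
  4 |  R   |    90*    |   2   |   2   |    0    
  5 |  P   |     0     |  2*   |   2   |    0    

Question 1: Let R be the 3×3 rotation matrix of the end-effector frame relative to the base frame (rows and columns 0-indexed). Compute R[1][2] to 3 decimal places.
0.707

End-effector z-axis (col 2 of R) = (-0.7071,0.7071,0.0000)
R[1][2] = 0.7071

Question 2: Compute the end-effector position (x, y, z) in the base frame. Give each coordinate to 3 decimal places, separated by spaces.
4.121 7.778 1.000

after link 1: o_1 = (3.5355, 3.5355, 0.0000)
after link 2: o_2 = (5.5355, 3.5355, 3.0000)
after link 3: o_3 = (6.9497, 4.9497, 5.0000)
after link 4: o_4 = (5.5355, 6.3640, 3.0000)
after link 5: o_5 = (4.1213, 7.7782, 1.0000)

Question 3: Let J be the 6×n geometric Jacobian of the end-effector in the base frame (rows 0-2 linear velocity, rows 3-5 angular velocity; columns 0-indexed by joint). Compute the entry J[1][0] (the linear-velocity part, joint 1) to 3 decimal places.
axis z_0 = ẑ; lever o_n−o_0 = (4.1213,7.7782,1.0000)
cross product → J_v[:, 0] = (-7.7782,4.1213,0.0000)
J_ω[:, 0] = z_0
entry J[1][0] = 4.1213

4.121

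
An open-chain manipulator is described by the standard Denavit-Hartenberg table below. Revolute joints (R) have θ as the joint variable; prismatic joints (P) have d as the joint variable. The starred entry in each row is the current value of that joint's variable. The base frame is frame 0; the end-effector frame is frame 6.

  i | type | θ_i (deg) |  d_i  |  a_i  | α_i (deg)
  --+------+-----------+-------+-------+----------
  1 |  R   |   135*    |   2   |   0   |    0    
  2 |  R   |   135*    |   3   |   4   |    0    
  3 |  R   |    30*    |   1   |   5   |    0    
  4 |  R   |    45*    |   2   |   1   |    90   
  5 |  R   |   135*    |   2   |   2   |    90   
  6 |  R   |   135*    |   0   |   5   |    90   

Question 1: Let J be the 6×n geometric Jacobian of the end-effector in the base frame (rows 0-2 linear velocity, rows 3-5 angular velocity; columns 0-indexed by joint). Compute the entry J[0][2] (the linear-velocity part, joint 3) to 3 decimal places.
10.217

axis z_2 = (0.0000,0.0000,1.0000); lever o_n−o_2 = (3.0820,-10.2169,1.9142)
cross product → J_v[:, 2] = (10.2169,3.0820,-0.0000)
J_ω[:, 2] = z_2
entry J[0][2] = 10.2169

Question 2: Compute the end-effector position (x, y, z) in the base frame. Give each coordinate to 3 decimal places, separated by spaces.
after link 1: o_1 = (0.0000, 0.0000, 2.0000)
after link 2: o_2 = (-0.0000, -4.0000, 5.0000)
after link 3: o_3 = (2.5000, -8.3301, 6.0000)
after link 4: o_4 = (3.4659, -8.5889, 8.0000)
after link 5: o_5 = (1.5823, -10.1548, 9.4142)
after link 6: o_6 = (3.0820, -14.2169, 6.9142)

3.082 -14.217 6.914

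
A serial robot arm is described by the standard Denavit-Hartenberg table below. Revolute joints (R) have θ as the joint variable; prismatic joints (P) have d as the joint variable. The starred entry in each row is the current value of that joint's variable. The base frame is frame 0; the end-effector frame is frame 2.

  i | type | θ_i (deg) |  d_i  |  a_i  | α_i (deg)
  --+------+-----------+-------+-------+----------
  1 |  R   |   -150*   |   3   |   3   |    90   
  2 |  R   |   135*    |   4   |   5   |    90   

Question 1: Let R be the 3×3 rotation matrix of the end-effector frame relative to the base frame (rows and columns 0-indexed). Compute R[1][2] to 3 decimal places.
-0.354

End-effector z-axis (col 2 of R) = (-0.6124,-0.3536,0.7071)
R[1][2] = -0.3536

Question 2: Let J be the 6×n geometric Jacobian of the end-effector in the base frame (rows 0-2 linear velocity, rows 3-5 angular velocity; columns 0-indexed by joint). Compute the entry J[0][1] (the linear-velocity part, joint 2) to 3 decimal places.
3.062

axis z_1 = (-0.5000,0.8660,0.0000); lever o_n−o_1 = (1.0619,5.2319,3.5355)
cross product → J_v[:, 1] = (3.0619,1.7678,-3.5355)
J_ω[:, 1] = z_1
entry J[0][1] = 3.0619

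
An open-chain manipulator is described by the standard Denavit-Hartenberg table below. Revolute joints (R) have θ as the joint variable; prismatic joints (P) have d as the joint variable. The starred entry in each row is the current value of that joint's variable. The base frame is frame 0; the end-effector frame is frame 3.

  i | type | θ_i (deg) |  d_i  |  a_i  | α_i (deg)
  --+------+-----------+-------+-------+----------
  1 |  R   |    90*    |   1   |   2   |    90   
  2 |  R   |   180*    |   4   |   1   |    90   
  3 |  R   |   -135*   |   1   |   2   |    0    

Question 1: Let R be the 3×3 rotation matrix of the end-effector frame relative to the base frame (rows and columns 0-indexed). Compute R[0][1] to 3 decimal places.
-0.707

End-effector y-axis (col 1 of R) = (-0.7071,-0.7071,0.0000)
R[0][1] = -0.7071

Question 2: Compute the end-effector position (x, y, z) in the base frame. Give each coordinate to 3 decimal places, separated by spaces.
after link 1: o_1 = (0.0000, 2.0000, 1.0000)
after link 2: o_2 = (4.0000, 1.0000, 1.0000)
after link 3: o_3 = (2.5858, 2.4142, 2.0000)

2.586 2.414 2.000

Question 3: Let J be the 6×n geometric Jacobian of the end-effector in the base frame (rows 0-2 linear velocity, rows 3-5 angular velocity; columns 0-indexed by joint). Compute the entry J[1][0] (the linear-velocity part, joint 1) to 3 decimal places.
2.586

axis z_0 = ẑ; lever o_n−o_0 = (2.5858,2.4142,2.0000)
cross product → J_v[:, 0] = (-2.4142,2.5858,0.0000)
J_ω[:, 0] = z_0
entry J[1][0] = 2.5858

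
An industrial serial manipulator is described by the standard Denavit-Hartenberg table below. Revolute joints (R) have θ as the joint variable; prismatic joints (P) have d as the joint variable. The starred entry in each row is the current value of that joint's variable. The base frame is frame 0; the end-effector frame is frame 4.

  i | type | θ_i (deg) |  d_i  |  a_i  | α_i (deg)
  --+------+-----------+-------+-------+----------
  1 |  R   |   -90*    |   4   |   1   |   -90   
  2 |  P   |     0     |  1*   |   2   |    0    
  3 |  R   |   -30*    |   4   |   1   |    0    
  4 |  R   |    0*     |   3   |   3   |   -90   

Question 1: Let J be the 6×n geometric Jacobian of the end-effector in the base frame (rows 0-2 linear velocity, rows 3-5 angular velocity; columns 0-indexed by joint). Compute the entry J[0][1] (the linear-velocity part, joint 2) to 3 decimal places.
prismatic axis z_1 = (1.0000,0.0000,0.0000)
J_v[:, 1] = z_1; J_ω[:, 1] = (0,0,0)
entry J[0][1] = 1.0000

1.000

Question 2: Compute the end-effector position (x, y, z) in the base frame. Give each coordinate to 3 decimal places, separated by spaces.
after link 1: o_1 = (0.0000, -1.0000, 4.0000)
after link 2: o_2 = (1.0000, -3.0000, 4.0000)
after link 3: o_3 = (5.0000, -3.8660, 4.5000)
after link 4: o_4 = (8.0000, -6.4641, 6.0000)

8.000 -6.464 6.000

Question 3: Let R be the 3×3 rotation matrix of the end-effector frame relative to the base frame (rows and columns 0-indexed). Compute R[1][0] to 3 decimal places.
End-effector x-axis (col 0 of R) = (0.0000,-0.8660,0.5000)
R[1][0] = -0.8660

-0.866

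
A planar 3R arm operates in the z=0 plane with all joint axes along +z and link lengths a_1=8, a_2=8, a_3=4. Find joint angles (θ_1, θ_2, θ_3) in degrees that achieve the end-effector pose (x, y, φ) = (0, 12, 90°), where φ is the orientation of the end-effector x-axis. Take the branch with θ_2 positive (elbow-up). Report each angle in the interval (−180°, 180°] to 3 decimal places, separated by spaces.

wrist centre = target − a_3·(cos φ, sin φ) = (-0.0000, 8.0000)
cos θ_2 = (64.0000−8²−8²)/(2·8·8) = -0.5000; θ_2 = 120.0000° (elbow-up)
β = atan2(8.0000,-0.0000) = 90.0000°; ψ = atan2(6.9282,4.0000) = 60.0000°
θ_1 = β − ψ = 30.0000°
θ_3 = φ − θ_1 − θ_2 = -60.0000° (wrapped to (-180°,180°])

30.000 120.000 -60.000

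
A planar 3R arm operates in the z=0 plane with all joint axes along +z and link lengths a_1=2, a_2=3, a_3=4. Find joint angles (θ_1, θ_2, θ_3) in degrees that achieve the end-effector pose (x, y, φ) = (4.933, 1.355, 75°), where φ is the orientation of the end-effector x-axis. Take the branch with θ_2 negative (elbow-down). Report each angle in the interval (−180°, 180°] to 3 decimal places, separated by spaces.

-5.533 -44.996 125.529

wrist centre = target − a_3·(cos φ, sin φ) = (3.8977, -2.5087)
cos θ_2 = (21.4858−2²−3²)/(2·2·3) = 0.7072; θ_2 = -44.9962° (elbow-down)
β = atan2(-2.5087,3.8977) = -32.7667°; ψ = atan2(-2.1212,4.1215) = -27.2334°
θ_1 = β − ψ = -5.5333°
θ_3 = φ − θ_1 − θ_2 = 125.5295° (wrapped to (-180°,180°])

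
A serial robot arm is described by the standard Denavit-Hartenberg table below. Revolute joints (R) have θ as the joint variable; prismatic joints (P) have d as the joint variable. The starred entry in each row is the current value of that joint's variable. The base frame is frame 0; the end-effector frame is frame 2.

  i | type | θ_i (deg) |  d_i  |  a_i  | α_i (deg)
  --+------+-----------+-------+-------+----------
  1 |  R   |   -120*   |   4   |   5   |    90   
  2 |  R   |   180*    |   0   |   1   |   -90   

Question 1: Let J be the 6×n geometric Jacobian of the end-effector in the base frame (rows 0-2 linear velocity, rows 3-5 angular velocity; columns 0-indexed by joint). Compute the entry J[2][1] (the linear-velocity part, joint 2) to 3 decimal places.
-1.000

axis z_1 = (-0.8660,0.5000,0.0000); lever o_n−o_1 = (0.5000,0.8660,0.0000)
cross product → J_v[:, 1] = (-0.0000,0.0000,-1.0000)
J_ω[:, 1] = z_1
entry J[2][1] = -1.0000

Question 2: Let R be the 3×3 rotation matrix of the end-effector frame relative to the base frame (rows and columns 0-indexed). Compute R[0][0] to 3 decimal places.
0.500

End-effector x-axis (col 0 of R) = (0.5000,0.8660,0.0000)
R[0][0] = 0.5000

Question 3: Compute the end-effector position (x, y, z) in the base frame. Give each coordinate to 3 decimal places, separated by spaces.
after link 1: o_1 = (-2.5000, -4.3301, 4.0000)
after link 2: o_2 = (-2.0000, -3.4641, 4.0000)

-2.000 -3.464 4.000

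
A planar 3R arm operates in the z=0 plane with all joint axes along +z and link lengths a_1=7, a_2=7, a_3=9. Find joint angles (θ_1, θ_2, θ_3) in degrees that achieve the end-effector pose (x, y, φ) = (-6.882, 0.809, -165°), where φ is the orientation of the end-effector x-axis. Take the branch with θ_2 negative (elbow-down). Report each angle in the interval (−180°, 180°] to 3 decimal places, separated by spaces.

135.008 -149.999 -150.009

wrist centre = target − a_3·(cos φ, sin φ) = (1.8113, 3.1384)
cos θ_2 = (13.1303−7²−7²)/(2·7·7) = -0.8660; θ_2 = -149.9991° (elbow-down)
β = atan2(3.1384,1.8113) = 60.0083°; ψ = atan2(-3.5001,0.9379) = -74.9995°
θ_1 = β − ψ = 135.0079°
θ_3 = φ − θ_1 − θ_2 = -150.0088° (wrapped to (-180°,180°])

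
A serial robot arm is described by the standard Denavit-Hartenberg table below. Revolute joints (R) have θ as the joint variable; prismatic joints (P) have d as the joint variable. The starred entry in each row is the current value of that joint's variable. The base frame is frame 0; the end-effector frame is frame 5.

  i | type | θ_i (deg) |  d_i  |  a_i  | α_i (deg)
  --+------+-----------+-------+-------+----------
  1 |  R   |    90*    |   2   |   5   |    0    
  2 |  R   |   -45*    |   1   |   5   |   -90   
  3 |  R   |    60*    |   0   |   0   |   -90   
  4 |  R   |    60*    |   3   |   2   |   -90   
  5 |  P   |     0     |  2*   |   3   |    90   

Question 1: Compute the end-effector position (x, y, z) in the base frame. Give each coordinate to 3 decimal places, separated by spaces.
5.739 3.201 0.835

after link 1: o_1 = (0.0000, 5.0000, 2.0000)
after link 2: o_2 = (3.5355, 8.5355, 3.0000)
after link 3: o_3 = (3.5355, 8.5355, 3.0000)
after link 4: o_4 = (3.2767, 5.8272, 0.6340)
after link 5: o_5 = (5.7389, 3.2010, 0.8349)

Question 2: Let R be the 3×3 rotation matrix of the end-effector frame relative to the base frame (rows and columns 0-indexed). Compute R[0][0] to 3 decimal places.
0.789

End-effector x-axis (col 0 of R) = (0.7891,-0.4356,-0.4330)
R[0][0] = 0.7891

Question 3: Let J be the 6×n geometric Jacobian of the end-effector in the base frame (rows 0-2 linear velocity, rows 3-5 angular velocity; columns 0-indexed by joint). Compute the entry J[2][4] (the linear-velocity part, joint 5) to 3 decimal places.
prismatic axis z_4 = (0.0474,-0.6597,0.7500)
J_v[:, 4] = z_4; J_ω[:, 4] = (0,0,0)
entry J[2][4] = 0.7500

0.750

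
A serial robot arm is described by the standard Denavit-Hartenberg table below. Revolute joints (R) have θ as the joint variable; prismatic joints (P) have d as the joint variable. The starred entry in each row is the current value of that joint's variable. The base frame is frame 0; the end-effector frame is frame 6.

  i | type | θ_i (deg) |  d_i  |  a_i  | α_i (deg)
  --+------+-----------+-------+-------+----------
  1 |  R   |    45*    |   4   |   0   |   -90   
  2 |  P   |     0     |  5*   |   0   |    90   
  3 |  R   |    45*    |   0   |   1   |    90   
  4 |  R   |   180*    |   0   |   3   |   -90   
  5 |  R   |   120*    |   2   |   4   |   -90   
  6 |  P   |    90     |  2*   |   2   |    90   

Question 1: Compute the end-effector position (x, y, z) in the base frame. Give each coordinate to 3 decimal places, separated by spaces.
-6.000 5.268 4.000

after link 1: o_1 = (0.0000, 0.0000, 4.0000)
after link 2: o_2 = (-3.5355, 3.5355, 4.0000)
after link 3: o_3 = (-3.5355, 4.5355, 4.0000)
after link 4: o_4 = (-3.5355, 1.5355, 4.0000)
after link 5: o_5 = (-6.9996, 3.5355, 2.0000)
after link 6: o_6 = (-5.9996, 5.2676, 4.0000)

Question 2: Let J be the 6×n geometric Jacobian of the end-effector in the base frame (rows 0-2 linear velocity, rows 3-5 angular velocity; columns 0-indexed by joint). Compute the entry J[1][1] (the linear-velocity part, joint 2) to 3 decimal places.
prismatic axis z_1 = (-0.7071,0.7071,0.0000)
J_v[:, 1] = z_1; J_ω[:, 1] = (0,0,0)
entry J[1][1] = 0.7071

0.707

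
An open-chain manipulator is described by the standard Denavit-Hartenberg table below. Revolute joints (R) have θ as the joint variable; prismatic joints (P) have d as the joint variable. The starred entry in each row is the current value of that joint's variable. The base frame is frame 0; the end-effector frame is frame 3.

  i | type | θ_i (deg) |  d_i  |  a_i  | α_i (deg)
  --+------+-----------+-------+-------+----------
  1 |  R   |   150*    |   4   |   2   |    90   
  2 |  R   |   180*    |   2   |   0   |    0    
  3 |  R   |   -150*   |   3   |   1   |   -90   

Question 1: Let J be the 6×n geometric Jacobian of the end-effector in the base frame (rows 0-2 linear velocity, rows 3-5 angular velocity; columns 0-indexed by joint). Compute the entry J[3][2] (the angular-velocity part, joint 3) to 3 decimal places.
axis z_2 = (0.5000,0.8660,0.0000); lever o_n−o_2 = (0.7500,3.0311,0.5000)
cross product → J_v[:, 2] = (0.4330,-0.2500,0.8660)
J_ω[:, 2] = z_2
entry J[3][2] = 0.5000

0.500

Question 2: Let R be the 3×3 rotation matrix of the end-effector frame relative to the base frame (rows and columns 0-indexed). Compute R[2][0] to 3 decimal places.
End-effector x-axis (col 0 of R) = (-0.7500,0.4330,0.5000)
R[2][0] = 0.5000

0.500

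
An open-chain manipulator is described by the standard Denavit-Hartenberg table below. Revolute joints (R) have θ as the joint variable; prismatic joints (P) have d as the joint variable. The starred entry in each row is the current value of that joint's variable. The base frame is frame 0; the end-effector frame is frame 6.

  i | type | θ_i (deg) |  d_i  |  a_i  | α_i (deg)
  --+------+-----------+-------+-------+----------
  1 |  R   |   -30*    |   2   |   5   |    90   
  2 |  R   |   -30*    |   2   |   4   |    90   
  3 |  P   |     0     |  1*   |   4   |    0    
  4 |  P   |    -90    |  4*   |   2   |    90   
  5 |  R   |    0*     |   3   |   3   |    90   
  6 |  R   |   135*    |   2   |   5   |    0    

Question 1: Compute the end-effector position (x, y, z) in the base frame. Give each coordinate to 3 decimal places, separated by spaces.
3.862 -2.848 -1.330

after link 1: o_1 = (4.3301, -2.5000, 2.0000)
after link 2: o_2 = (6.3301, -5.9641, 0.0000)
after link 3: o_3 = (8.8971, -7.4462, -2.8660)
after link 4: o_4 = (8.1651, -4.7141, -6.3301)
after link 5: o_5 = (7.4151, -0.8170, -4.8301)
after link 6: o_6 = (3.8617, -2.8479, -1.3303)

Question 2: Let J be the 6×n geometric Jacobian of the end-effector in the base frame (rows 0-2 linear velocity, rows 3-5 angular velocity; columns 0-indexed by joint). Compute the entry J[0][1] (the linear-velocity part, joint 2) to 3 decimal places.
axis z_1 = (-0.5000,-0.8660,0.0000); lever o_n−o_1 = (-0.4685,-0.3479,-3.3303)
cross product → J_v[:, 1] = (2.8841,-1.6652,-0.2317)
J_ω[:, 1] = z_1
entry J[0][1] = 2.8841

2.884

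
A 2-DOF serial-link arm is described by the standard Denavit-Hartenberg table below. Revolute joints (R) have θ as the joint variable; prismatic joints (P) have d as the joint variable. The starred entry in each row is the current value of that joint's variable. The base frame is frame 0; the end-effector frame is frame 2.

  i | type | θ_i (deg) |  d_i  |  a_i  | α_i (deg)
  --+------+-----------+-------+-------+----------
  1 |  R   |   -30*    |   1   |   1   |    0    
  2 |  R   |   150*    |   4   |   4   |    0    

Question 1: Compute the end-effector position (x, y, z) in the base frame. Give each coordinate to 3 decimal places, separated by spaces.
-1.134 2.964 5.000

after link 1: o_1 = (0.8660, -0.5000, 1.0000)
after link 2: o_2 = (-1.1340, 2.9641, 5.0000)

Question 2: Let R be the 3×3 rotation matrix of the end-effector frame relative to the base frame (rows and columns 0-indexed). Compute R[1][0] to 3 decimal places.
End-effector x-axis (col 0 of R) = (-0.5000,0.8660,0.0000)
R[1][0] = 0.8660

0.866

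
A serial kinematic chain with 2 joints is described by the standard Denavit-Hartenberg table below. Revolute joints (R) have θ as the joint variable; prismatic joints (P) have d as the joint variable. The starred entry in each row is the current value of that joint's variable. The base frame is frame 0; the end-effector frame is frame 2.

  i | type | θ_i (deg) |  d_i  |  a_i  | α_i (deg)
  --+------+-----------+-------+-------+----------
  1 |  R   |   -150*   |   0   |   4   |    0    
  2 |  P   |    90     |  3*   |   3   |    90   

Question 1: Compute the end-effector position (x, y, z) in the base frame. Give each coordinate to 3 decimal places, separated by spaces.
-1.964 -4.598 3.000

after link 1: o_1 = (-3.4641, -2.0000, 0.0000)
after link 2: o_2 = (-1.9641, -4.5981, 3.0000)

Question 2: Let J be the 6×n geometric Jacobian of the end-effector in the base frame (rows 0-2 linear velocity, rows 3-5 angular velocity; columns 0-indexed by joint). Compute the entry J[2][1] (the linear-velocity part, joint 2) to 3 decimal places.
prismatic axis z_1 = (0.0000,0.0000,1.0000)
J_v[:, 1] = z_1; J_ω[:, 1] = (0,0,0)
entry J[2][1] = 1.0000

1.000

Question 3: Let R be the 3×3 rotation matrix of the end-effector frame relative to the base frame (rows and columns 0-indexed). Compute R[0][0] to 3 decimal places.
End-effector x-axis (col 0 of R) = (0.5000,-0.8660,0.0000)
R[0][0] = 0.5000

0.500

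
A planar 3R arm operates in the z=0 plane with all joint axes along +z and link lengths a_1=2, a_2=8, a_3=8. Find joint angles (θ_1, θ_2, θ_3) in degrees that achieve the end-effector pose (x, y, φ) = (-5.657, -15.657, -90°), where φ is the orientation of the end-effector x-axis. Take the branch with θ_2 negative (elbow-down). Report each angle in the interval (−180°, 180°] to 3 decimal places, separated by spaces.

wrist centre = target − a_3·(cos φ, sin φ) = (-5.6570, -7.6570)
cos θ_2 = (90.6313−2²−8²)/(2·2·8) = 0.7072; θ_2 = -44.9902° (elbow-down)
β = atan2(-7.6570,-5.6570) = -126.4570°; ψ = atan2(-5.6559,7.6578) = -36.4487°
θ_1 = β − ψ = -90.0084°
θ_3 = φ − θ_1 − θ_2 = 44.9985° (wrapped to (-180°,180°])

-90.008 -44.990 44.999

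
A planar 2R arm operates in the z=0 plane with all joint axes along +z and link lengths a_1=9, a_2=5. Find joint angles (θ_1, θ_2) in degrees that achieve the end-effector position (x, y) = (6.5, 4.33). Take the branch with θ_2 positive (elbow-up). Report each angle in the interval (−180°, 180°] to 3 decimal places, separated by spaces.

cos θ_2 = (60.9989−9²−5²)/(2·9·5) = -0.5000; θ_2 = 120.0008° (elbow-up)
β = atan2(4.3300,6.5000) = 33.6697°; ψ = atan2(4.3301,6.4999) = 33.6705°
θ_1 = β − ψ = -0.0008°

-0.001 120.001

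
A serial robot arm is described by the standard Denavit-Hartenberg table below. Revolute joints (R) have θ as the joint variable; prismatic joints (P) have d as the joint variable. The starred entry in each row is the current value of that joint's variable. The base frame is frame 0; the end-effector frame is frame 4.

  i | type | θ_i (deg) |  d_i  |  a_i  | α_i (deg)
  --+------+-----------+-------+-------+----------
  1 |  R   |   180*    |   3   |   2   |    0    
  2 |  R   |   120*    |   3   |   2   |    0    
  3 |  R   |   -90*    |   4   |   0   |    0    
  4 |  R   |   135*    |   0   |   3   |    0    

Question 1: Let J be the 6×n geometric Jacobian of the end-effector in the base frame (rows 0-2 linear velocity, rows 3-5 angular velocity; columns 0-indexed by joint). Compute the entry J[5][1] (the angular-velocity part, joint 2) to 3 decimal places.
axis z_1 = (0.0000,0.0000,1.0000); lever o_n−o_1 = (3.8978,-2.5085,7.0000)
cross product → J_v[:, 1] = (2.5085,3.8978,-0.0000)
J_ω[:, 1] = z_1
entry J[5][1] = 1.0000

1.000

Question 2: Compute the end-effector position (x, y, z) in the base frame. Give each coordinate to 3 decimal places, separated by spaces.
after link 1: o_1 = (-2.0000, 0.0000, 3.0000)
after link 2: o_2 = (-1.0000, -1.7321, 6.0000)
after link 3: o_3 = (-1.0000, -1.7321, 10.0000)
after link 4: o_4 = (1.8978, -2.5085, 10.0000)

1.898 -2.509 10.000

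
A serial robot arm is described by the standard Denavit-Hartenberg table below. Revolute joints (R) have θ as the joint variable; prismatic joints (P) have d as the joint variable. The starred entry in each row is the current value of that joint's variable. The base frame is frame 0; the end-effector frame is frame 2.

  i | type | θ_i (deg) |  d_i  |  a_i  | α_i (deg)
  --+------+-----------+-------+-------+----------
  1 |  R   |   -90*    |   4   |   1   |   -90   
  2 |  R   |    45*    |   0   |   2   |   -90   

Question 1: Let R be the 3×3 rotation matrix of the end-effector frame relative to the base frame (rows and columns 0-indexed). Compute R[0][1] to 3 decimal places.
End-effector y-axis (col 1 of R) = (-1.0000,-0.0000,-0.0000)
R[0][1] = -1.0000

-1.000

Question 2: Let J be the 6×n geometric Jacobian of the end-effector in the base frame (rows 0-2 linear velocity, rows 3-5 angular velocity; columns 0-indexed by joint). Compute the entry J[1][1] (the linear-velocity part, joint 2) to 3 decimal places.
1.414

axis z_1 = (1.0000,0.0000,0.0000); lever o_n−o_1 = (0.0000,-1.4142,-1.4142)
cross product → J_v[:, 1] = (0.0000,1.4142,-1.4142)
J_ω[:, 1] = z_1
entry J[1][1] = 1.4142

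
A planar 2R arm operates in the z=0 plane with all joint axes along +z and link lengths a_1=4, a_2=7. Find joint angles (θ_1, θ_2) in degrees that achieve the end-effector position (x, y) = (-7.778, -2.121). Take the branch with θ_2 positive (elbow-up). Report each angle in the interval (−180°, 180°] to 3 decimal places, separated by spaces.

cos θ_2 = (64.9959−4²−7²)/(2·4·7) = -0.0001; θ_2 = 90.0042° (elbow-up)
β = atan2(-2.1210,-7.7780) = -164.7468°; ψ = atan2(7.0000,3.9995) = 60.2583°
θ_1 = β − ψ = -225.0050°

134.995 90.004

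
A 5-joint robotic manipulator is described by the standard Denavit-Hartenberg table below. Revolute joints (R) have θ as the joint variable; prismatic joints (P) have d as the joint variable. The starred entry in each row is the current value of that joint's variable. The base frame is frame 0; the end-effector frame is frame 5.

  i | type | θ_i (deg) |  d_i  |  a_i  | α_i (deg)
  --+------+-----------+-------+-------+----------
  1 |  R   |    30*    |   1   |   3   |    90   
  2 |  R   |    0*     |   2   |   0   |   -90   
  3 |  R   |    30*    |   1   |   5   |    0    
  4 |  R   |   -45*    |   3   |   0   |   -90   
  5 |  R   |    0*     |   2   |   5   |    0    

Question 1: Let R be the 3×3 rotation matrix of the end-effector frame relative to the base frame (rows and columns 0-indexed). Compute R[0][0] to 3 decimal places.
0.966

End-effector x-axis (col 0 of R) = (0.9659,0.2588,0.0000)
R[0][0] = 0.9659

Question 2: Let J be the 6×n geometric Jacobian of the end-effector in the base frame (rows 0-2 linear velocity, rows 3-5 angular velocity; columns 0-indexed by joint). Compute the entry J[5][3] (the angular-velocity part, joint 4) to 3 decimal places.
1.000

axis z_3 = (0.0000,0.0000,1.0000); lever o_n−o_3 = (4.3120,3.2259,3.0000)
cross product → J_v[:, 3] = (-3.2259,4.3120,0.0000)
J_ω[:, 3] = z_3
entry J[5][3] = 1.0000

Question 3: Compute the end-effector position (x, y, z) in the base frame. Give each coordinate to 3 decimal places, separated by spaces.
after link 1: o_1 = (2.5981, 1.5000, 1.0000)
after link 2: o_2 = (3.5981, -0.2321, 1.0000)
after link 3: o_3 = (6.0981, 4.0981, 2.0000)
after link 4: o_4 = (6.0981, 4.0981, 5.0000)
after link 5: o_5 = (10.4101, 7.3240, 5.0000)

10.410 7.324 5.000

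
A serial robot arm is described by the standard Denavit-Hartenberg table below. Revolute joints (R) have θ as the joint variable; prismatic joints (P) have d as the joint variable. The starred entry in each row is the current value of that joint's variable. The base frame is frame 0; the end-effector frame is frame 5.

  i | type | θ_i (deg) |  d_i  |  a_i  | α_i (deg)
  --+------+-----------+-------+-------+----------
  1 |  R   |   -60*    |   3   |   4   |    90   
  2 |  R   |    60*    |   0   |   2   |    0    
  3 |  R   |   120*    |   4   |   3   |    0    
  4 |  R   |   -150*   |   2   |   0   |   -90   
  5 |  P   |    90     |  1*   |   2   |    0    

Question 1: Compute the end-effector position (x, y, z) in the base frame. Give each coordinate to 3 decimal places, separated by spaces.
-2.714 -3.299 5.598

after link 1: o_1 = (2.0000, -3.4641, 3.0000)
after link 2: o_2 = (2.5000, -4.3301, 4.7321)
after link 3: o_3 = (-2.4641, -3.7321, 4.7321)
after link 4: o_4 = (-4.1962, -4.7321, 4.7321)
after link 5: o_5 = (-2.7141, -3.2990, 5.5981)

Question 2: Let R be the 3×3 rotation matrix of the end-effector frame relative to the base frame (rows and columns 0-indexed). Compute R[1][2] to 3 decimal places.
0.433

End-effector z-axis (col 2 of R) = (-0.2500,0.4330,0.8660)
R[1][2] = 0.4330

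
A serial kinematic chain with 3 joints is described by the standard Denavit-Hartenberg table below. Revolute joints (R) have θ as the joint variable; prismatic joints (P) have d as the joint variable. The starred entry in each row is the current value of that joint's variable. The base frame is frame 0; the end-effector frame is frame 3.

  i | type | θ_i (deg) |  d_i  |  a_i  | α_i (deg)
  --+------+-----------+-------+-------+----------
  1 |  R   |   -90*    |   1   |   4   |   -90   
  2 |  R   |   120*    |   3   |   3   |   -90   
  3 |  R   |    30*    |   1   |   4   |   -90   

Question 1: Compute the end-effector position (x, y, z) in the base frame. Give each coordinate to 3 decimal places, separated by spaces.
after link 1: o_1 = (0.0000, -4.0000, 1.0000)
after link 2: o_2 = (3.0000, -2.5000, -1.5981)
after link 3: o_3 = (1.0000, 0.0981, -4.0981)

1.000 0.098 -4.098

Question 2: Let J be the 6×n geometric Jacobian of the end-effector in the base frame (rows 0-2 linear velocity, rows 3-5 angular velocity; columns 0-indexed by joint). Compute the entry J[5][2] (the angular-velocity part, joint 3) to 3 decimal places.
axis z_2 = (-0.0000,0.8660,0.5000); lever o_n−o_2 = (-2.0000,2.5981,-2.5000)
cross product → J_v[:, 2] = (-3.4641,-1.0000,1.7321)
J_ω[:, 2] = z_2
entry J[5][2] = 0.5000

0.500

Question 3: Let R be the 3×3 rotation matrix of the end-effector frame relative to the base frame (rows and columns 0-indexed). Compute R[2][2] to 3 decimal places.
End-effector z-axis (col 2 of R) = (-0.8660,-0.2500,0.4330)
R[2][2] = 0.4330

0.433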